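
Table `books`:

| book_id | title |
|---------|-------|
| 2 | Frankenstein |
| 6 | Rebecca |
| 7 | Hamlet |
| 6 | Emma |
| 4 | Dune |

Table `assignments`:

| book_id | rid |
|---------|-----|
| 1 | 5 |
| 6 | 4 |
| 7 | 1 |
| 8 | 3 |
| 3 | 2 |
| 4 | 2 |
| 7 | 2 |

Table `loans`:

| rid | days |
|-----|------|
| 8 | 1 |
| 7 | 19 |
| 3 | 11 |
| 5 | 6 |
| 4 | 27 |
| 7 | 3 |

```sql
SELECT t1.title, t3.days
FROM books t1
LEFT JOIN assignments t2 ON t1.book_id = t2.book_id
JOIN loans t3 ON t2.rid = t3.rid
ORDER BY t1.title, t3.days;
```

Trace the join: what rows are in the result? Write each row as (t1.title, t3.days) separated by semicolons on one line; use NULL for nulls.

(Emma, 27); (Rebecca, 27)

Step 1 — t1 LEFT JOIN t2 on book_id → 6 row(s).
Then INNER JOIN `loans t3` on rid: keep only rows whose t2.rid appears in t3.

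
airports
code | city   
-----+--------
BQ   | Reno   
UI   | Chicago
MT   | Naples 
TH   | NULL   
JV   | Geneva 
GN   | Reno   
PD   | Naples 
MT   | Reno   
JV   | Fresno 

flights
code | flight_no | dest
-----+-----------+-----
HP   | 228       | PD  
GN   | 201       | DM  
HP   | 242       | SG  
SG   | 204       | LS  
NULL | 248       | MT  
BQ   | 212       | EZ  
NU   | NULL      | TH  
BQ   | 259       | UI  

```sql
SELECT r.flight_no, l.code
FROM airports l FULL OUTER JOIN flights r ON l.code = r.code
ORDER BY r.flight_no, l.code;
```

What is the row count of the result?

15

FULL OUTER JOIN keeps every row from both sides; unmatched rows get NULL for the other side's columns.
Matching on l.code = r.code. A NULL in a compared column never satisfies the condition.
- l[0] code=BQ → 2 match(es) in r → 2 row(s).
- l[1] code=UI → no match; kept with NULLs on the r side.
- l[2] code=MT → no match; kept with NULLs on the r side.
- l[3] code=TH → no match; kept with NULLs on the r side.
- l[4] code=JV → no match; kept with NULLs on the r side.
- l[5] code=GN → 1 match(es) in r → 1 row(s).
- l[6] code=PD → no match; kept with NULLs on the r side.
- l[7] code=MT → no match; kept with NULLs on the r side.
- l[8] code=JV → no match; kept with NULLs on the r side.
- 5 r row(s) had no l match → kept, l columns NULL.
Total: 3 matched + 12 padded = 15 rows.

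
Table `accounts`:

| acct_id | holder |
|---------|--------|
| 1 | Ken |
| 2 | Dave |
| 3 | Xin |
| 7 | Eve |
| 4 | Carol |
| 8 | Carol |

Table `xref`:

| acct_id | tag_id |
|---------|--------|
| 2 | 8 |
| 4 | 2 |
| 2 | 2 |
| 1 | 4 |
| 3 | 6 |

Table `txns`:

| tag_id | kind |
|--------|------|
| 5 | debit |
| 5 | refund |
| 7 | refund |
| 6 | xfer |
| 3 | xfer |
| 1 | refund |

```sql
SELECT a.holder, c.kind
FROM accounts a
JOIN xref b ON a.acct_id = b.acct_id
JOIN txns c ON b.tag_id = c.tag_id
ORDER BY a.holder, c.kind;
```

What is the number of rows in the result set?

Step 1 — a INNER JOIN b on acct_id → 5 row(s).
Then INNER JOIN `txns c` on tag_id: keep only rows whose b.tag_id appears in c.
Result: 1 row(s).

1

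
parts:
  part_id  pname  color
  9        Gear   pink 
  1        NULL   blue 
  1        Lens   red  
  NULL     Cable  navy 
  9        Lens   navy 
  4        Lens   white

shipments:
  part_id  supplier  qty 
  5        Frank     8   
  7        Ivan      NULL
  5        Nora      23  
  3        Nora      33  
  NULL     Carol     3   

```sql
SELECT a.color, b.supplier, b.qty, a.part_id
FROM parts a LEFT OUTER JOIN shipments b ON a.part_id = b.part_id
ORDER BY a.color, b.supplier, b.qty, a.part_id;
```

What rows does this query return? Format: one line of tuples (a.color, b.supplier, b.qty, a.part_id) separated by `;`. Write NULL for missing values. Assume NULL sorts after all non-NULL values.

(blue, NULL, NULL, 1); (navy, NULL, NULL, 9); (navy, NULL, NULL, NULL); (pink, NULL, NULL, 9); (red, NULL, NULL, 1); (white, NULL, NULL, 4)

LEFT JOIN keeps every row from `parts`; unmatched rows get NULL for `shipments`'s columns.
Matching on a.part_id = b.part_id. A NULL in a compared column never satisfies the condition.
Matched pairs: 0; unmatched a rows kept: 6.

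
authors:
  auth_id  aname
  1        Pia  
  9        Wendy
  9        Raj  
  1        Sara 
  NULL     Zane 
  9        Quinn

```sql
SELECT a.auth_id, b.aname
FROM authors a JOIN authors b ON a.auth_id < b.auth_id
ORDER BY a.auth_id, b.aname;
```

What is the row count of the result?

INNER JOIN keeps only pairs where the ON condition holds.
Matching on a.auth_id < b.auth_id. A NULL in a compared column never satisfies the condition.
- a (auth_id=1) pairs with 3 row(s) of b.
- a (auth_id=9) has no partner → excluded.
- a (auth_id=9) has no partner → excluded.
- a (auth_id=1) pairs with 3 row(s) of b.
- a (auth_id=NULL) has no partner → excluded.
- a (auth_id=9) has no partner → excluded.
Total: 6 rows.

6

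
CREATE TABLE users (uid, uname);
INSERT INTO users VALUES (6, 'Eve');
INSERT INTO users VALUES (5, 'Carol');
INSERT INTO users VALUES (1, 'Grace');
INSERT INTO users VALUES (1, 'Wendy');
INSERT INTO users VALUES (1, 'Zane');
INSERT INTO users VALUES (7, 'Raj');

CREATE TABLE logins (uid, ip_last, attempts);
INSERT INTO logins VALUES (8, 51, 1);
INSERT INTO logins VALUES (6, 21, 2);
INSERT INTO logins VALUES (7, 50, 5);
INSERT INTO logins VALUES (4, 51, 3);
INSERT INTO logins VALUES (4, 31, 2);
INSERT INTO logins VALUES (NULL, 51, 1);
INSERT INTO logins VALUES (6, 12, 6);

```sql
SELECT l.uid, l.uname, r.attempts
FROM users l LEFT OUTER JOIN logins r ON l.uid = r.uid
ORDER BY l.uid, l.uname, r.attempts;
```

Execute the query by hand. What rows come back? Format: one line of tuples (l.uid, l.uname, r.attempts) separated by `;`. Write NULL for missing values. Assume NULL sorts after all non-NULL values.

(1, Grace, NULL); (1, Wendy, NULL); (1, Zane, NULL); (5, Carol, NULL); (6, Eve, 2); (6, Eve, 6); (7, Raj, 5)

LEFT JOIN keeps every row from `users`; unmatched rows get NULL for `logins`'s columns.
Matching on l.uid = r.uid. A NULL in a compared column never satisfies the condition.
Matched pairs: 3; unmatched l rows kept: 4.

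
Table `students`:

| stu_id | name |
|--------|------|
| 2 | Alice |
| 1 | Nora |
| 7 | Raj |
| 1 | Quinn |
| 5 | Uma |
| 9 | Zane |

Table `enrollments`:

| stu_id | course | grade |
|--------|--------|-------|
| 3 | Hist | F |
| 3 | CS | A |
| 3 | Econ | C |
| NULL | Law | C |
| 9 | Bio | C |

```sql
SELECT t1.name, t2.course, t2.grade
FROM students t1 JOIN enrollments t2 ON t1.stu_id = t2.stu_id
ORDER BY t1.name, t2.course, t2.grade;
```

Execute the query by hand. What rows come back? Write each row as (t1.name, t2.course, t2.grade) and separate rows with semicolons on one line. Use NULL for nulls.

INNER JOIN keeps only pairs where the ON condition holds.
Matching on t1.stu_id = t2.stu_id. A NULL in a compared column never satisfies the condition.
Matched pairs: 1.

(Zane, Bio, C)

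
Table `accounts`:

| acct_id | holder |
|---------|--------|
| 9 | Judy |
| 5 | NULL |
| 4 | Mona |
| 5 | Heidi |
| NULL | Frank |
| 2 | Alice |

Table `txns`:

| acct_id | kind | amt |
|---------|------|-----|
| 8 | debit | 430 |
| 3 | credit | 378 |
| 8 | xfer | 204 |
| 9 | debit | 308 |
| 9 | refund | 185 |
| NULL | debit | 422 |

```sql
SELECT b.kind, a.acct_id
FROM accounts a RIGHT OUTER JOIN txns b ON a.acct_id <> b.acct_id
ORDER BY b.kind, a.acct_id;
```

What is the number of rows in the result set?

RIGHT JOIN keeps every row from `txns`; unmatched rows get NULL for `accounts`'s columns.
Matching on a.acct_id <> b.acct_id. A NULL in a compared column never satisfies the condition.
Matched pairs: 23; unmatched b rows kept: 1.
Total: 23 matched + 1 padded = 24 rows.

24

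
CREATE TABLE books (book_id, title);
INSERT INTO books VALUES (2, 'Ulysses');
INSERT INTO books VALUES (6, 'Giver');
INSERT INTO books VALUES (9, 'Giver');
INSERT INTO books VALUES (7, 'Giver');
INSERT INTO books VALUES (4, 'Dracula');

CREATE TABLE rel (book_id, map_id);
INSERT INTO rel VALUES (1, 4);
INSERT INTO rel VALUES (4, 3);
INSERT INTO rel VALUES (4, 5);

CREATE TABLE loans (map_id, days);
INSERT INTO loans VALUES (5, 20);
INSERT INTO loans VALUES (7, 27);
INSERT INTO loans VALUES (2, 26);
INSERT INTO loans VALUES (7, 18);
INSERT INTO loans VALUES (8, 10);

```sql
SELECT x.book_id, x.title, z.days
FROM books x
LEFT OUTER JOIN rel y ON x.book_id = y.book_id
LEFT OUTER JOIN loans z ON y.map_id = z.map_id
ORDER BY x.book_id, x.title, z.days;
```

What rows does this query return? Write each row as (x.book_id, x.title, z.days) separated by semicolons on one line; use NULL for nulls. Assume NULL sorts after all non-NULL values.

Step 1 — x LEFT JOIN y on book_id → 6 row(s).
Then LEFT JOIN `loans z` on map_id: each of those 6 rows is kept; rows whose y.map_id has no match in z get NULL for z's columns.

(2, Ulysses, NULL); (4, Dracula, 20); (4, Dracula, NULL); (6, Giver, NULL); (7, Giver, NULL); (9, Giver, NULL)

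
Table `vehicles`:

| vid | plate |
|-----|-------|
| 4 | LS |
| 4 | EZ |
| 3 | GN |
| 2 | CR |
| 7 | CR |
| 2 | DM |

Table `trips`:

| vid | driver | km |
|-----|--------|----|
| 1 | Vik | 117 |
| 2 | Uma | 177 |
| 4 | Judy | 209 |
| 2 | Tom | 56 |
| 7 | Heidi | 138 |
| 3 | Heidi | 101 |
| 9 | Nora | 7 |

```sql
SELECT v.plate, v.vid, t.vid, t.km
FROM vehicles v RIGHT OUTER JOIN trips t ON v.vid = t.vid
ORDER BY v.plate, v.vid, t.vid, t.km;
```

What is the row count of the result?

10

RIGHT JOIN keeps every row from `trips`; unmatched rows get NULL for `vehicles`'s columns.
Matching on v.vid = t.vid.
- v (vid=4) pairs with 1 row(s) of t.
- v (vid=4) pairs with 1 row(s) of t.
- v (vid=3) pairs with 1 row(s) of t.
- v (vid=2) pairs with 2 row(s) of t.
- v (vid=7) pairs with 1 row(s) of t.
- v (vid=2) pairs with 2 row(s) of t.
- 2 row(s) from t found no v partner → padded with NULL.
Total: 8 matched + 2 padded = 10 rows.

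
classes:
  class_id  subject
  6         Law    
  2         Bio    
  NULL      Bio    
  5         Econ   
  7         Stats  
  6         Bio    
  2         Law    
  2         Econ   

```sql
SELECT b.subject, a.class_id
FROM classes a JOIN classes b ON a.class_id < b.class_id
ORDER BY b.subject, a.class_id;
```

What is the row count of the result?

INNER JOIN keeps only pairs where the ON condition holds.
Matching on a.class_id < b.class_id. A NULL in a compared column never satisfies the condition.
- a (class_id=6) pairs with 1 row(s) of b.
- a (class_id=2) pairs with 4 row(s) of b.
- a (class_id=NULL) has no partner → excluded.
- a (class_id=5) pairs with 3 row(s) of b.
- a (class_id=7) has no partner → excluded.
- a (class_id=6) pairs with 1 row(s) of b.
- a (class_id=2) pairs with 4 row(s) of b.
- a (class_id=2) pairs with 4 row(s) of b.
Total: 17 rows.

17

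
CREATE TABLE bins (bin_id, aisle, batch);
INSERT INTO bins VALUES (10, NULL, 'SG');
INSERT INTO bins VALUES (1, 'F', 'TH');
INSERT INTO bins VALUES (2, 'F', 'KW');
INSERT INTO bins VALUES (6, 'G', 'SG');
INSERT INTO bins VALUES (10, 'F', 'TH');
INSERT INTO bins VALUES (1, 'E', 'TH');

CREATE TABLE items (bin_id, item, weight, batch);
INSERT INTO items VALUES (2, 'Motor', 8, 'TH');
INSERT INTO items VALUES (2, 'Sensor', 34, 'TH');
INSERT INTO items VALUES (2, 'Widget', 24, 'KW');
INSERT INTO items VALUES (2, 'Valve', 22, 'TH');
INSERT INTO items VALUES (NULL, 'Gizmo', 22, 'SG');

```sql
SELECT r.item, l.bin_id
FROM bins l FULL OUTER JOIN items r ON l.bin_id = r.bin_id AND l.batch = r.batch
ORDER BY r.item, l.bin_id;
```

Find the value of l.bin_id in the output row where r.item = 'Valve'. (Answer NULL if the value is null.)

NULL

FULL OUTER JOIN keeps every row from both sides; unmatched rows get NULL for the other side's columns.
Matching on l.bin_id = r.bin_id AND l.batch = r.batch. A NULL in a compared column never satisfies the condition.
- bin_id=10, batch=SG: no r row matches, row kept with r columns NULL.
- bin_id=1, batch=TH: no r row matches, row kept with r columns NULL.
- bin_id=2, batch=KW: 1 matching r row(s), so 1 row(s) emitted.
- bin_id=6, batch=SG: no r row matches, row kept with r columns NULL.
- bin_id=10, batch=TH: no r row matches, row kept with r columns NULL.
- bin_id=1, batch=TH: no r row matches, row kept with r columns NULL.
- 4 r row(s) had no l match → kept, l columns NULL.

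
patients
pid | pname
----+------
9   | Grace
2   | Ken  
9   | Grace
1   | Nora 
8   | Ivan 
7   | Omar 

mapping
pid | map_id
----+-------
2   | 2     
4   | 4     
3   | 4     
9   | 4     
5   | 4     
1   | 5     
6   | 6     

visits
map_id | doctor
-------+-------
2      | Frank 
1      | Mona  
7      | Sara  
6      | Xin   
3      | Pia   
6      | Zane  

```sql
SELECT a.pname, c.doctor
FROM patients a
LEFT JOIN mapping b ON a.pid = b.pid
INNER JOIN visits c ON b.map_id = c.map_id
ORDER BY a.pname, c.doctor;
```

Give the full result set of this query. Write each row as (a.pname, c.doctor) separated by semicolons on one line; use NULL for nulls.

(Ken, Frank)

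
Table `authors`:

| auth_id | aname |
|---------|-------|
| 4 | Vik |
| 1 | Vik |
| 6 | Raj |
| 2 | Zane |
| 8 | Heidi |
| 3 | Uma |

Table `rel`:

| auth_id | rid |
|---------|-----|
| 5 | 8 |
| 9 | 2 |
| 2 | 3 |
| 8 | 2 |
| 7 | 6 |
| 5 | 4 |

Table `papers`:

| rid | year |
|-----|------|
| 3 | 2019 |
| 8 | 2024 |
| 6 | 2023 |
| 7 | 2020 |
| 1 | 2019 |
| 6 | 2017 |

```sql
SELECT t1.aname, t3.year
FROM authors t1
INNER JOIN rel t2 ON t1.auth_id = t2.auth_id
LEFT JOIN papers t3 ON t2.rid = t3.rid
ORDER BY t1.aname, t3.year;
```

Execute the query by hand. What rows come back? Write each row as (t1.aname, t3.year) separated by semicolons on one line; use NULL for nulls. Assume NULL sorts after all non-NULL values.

Evaluate left to right. First `authors t1 INNER JOIN rel t2` on auth_id: 2 row(s).
Then LEFT JOIN `papers t3` on rid: each of those 2 rows is kept; rows whose t2.rid has no match in t3 get NULL for t3's columns.

(Heidi, NULL); (Zane, 2019)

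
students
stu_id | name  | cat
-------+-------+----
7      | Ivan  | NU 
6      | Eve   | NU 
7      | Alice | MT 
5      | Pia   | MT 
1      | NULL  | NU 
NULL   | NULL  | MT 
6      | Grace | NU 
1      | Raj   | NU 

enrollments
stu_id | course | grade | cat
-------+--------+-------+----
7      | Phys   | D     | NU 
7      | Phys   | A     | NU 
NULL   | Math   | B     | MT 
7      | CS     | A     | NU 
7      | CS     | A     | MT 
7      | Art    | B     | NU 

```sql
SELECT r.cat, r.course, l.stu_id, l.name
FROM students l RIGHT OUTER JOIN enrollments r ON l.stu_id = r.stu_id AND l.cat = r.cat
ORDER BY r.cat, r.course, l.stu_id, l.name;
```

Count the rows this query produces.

6

RIGHT JOIN keeps every row from `enrollments`; unmatched rows get NULL for `students`'s columns.
Matching on l.stu_id = r.stu_id AND l.cat = r.cat. A NULL in a compared column never satisfies the condition.
Matched pairs: 5; unmatched r rows kept: 1.
Total: 5 matched + 1 padded = 6 rows.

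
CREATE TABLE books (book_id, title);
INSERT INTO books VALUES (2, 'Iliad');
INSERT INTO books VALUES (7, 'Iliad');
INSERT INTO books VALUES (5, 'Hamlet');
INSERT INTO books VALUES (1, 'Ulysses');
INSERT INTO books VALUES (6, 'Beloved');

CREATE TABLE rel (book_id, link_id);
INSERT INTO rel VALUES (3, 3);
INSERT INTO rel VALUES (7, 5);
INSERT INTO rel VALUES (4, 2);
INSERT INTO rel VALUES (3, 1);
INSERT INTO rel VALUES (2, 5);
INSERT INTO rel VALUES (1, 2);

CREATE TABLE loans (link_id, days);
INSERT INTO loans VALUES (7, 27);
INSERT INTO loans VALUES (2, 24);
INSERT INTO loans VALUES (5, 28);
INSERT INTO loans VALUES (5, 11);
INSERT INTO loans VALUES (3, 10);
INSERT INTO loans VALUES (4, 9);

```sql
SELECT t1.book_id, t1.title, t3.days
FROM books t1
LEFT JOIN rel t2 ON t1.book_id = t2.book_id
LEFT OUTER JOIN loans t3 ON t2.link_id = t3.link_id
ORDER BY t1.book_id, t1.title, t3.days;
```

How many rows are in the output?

Step 1 — t1 LEFT JOIN t2 on book_id → 5 row(s).
Then LEFT JOIN `loans t3` on link_id: each of those 5 rows is kept; rows whose t2.link_id has no match in t3 get NULL for t3's columns.
Result: 7 row(s).

7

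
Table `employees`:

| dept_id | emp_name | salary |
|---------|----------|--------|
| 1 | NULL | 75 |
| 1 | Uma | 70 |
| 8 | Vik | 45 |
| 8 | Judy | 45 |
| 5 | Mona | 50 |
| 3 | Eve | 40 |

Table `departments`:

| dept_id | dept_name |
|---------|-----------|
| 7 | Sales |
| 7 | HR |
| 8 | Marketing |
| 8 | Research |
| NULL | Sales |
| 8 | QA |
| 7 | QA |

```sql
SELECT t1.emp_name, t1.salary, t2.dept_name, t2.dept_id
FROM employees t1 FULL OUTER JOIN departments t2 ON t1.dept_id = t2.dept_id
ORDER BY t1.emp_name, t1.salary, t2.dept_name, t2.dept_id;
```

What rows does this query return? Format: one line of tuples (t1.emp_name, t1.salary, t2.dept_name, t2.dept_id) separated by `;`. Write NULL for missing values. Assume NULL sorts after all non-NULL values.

FULL OUTER JOIN keeps every row from both sides; unmatched rows get NULL for the other side's columns.
Matching on t1.dept_id = t2.dept_id. A NULL in a compared column never satisfies the condition.
- dept_id=1: no t2 row matches, row kept with t2 columns NULL.
- dept_id=1: no t2 row matches, row kept with t2 columns NULL.
- dept_id=8: 3 matching t2 row(s), so 3 row(s) emitted.
- dept_id=8: 3 matching t2 row(s), so 3 row(s) emitted.
- dept_id=5: no t2 row matches, row kept with t2 columns NULL.
- dept_id=3: no t2 row matches, row kept with t2 columns NULL.
- 4 t2 row(s) had no t1 match → kept, t1 columns NULL.

(Eve, 40, NULL, NULL); (Judy, 45, Marketing, 8); (Judy, 45, QA, 8); (Judy, 45, Research, 8); (Mona, 50, NULL, NULL); (Uma, 70, NULL, NULL); (Vik, 45, Marketing, 8); (Vik, 45, QA, 8); (Vik, 45, Research, 8); (NULL, 75, NULL, NULL); (NULL, NULL, HR, 7); (NULL, NULL, QA, 7); (NULL, NULL, Sales, 7); (NULL, NULL, Sales, NULL)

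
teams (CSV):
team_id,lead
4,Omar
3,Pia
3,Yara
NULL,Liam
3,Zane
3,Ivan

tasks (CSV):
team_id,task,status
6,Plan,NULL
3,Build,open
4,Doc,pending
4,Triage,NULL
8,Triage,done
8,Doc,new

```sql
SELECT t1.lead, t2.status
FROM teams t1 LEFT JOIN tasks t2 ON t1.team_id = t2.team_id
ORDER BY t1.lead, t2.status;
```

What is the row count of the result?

7

LEFT JOIN keeps every row from `teams`; unmatched rows get NULL for `tasks`'s columns.
Matching on t1.team_id = t2.team_id. A NULL in a compared column never satisfies the condition.
- t1[0] team_id=4 → 2 match(es) in t2 → 2 row(s).
- t1[1] team_id=3 → 1 match(es) in t2 → 1 row(s).
- t1[2] team_id=3 → 1 match(es) in t2 → 1 row(s).
- t1[3] team_id=NULL → no match; kept with NULLs on the t2 side.
- t1[4] team_id=3 → 1 match(es) in t2 → 1 row(s).
- t1[5] team_id=3 → 1 match(es) in t2 → 1 row(s).
Total: 6 matched + 1 padded = 7 rows.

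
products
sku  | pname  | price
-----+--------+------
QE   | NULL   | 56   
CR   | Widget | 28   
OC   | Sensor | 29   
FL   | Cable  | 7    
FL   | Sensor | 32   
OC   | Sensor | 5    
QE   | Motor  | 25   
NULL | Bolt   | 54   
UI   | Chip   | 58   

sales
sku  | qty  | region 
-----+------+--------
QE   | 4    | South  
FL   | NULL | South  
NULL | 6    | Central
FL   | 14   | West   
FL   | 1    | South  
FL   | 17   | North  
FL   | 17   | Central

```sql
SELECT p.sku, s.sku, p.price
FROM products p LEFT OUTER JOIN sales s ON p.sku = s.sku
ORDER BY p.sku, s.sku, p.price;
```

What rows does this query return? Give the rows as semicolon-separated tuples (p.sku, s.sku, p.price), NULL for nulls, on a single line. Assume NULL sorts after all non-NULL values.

(CR, NULL, 28); (FL, FL, 7); (FL, FL, 7); (FL, FL, 7); (FL, FL, 7); (FL, FL, 7); (FL, FL, 32); (FL, FL, 32); (FL, FL, 32); (FL, FL, 32); (FL, FL, 32); (OC, NULL, 5); (OC, NULL, 29); (QE, QE, 25); (QE, QE, 56); (UI, NULL, 58); (NULL, NULL, 54)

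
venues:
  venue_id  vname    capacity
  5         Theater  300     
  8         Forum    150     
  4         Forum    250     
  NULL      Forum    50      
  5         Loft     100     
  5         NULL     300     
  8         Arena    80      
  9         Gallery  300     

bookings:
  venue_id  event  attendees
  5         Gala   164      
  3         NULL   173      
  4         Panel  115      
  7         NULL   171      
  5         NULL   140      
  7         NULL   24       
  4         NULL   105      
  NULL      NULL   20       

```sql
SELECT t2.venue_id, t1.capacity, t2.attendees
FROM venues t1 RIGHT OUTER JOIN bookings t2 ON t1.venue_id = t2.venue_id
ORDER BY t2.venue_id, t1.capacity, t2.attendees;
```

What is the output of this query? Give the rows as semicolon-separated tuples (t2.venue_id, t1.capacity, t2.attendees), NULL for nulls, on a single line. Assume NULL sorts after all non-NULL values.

RIGHT JOIN keeps every row from `bookings`; unmatched rows get NULL for `venues`'s columns.
Matching on t1.venue_id = t2.venue_id. A NULL in a compared column never satisfies the condition.
- t1 row (venue_id=5): matches 2 t2 row(s) → 2 output row(s).
- t1 row (venue_id=8): no match.
- t1 row (venue_id=4): matches 2 t2 row(s) → 2 output row(s).
- t1 row (venue_id=NULL): no match.
- t1 row (venue_id=5): matches 2 t2 row(s) → 2 output row(s).
- t1 row (venue_id=5): matches 2 t2 row(s) → 2 output row(s).
- t1 row (venue_id=8): no match.
- t1 row (venue_id=9): no match.
- 4 row(s) from t2 found no t1 partner → padded with NULL.

(3, NULL, 173); (4, 250, 105); (4, 250, 115); (5, 100, 140); (5, 100, 164); (5, 300, 140); (5, 300, 140); (5, 300, 164); (5, 300, 164); (7, NULL, 24); (7, NULL, 171); (NULL, NULL, 20)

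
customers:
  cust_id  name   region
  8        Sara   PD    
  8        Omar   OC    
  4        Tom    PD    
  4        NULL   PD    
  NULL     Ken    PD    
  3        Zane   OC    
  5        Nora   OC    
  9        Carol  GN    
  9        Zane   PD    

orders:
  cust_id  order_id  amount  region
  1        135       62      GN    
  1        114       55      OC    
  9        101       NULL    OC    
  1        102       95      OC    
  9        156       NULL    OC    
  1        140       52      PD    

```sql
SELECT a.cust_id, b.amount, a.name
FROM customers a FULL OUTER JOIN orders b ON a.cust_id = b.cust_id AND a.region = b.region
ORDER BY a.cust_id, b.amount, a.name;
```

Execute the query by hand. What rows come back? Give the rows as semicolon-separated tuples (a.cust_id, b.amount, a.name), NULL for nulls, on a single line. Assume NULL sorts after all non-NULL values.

(3, NULL, Zane); (4, NULL, Tom); (4, NULL, NULL); (5, NULL, Nora); (8, NULL, Omar); (8, NULL, Sara); (9, NULL, Carol); (9, NULL, Zane); (NULL, 52, NULL); (NULL, 55, NULL); (NULL, 62, NULL); (NULL, 95, NULL); (NULL, NULL, Ken); (NULL, NULL, NULL); (NULL, NULL, NULL)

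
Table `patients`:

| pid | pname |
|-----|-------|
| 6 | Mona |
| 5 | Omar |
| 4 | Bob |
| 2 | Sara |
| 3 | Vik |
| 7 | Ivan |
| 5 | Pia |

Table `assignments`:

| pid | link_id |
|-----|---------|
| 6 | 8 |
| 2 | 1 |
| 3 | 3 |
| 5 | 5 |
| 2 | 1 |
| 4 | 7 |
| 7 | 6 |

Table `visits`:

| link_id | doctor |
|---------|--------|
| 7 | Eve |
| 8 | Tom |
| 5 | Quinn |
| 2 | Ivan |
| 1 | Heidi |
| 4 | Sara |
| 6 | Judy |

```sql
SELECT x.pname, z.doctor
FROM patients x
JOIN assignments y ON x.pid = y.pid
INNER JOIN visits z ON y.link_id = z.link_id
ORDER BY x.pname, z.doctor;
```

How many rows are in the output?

Step 1 — x INNER JOIN y on pid → 8 row(s).
Then INNER JOIN `visits z` on link_id: keep only rows whose y.link_id appears in z.
Result: 7 row(s).

7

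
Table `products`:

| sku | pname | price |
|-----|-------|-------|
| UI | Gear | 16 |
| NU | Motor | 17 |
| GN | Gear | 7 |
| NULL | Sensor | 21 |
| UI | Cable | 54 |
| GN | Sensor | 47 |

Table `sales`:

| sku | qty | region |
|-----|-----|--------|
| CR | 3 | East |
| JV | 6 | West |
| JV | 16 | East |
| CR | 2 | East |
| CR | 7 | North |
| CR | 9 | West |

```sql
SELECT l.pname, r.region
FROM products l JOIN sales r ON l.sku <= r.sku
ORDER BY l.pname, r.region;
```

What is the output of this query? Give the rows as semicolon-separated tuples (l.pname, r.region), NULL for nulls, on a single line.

INNER JOIN keeps only pairs where the ON condition holds.
Matching on l.sku <= r.sku. A NULL in a compared column never satisfies the condition.
Matched pairs: 4.

(Gear, East); (Gear, West); (Sensor, East); (Sensor, West)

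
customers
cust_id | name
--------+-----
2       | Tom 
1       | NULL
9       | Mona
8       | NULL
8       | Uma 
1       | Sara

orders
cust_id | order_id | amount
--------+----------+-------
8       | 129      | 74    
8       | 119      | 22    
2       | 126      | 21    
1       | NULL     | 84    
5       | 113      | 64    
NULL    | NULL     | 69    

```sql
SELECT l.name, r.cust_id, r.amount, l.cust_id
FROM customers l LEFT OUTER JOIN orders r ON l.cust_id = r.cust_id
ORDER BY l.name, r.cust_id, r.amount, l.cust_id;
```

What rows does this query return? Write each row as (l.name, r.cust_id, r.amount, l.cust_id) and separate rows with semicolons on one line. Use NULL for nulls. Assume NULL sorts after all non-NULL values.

LEFT JOIN keeps every row from `customers`; unmatched rows get NULL for `orders`'s columns.
Matching on l.cust_id = r.cust_id. A NULL in a compared column never satisfies the condition.
- l row (cust_id=2): matches 1 r row(s) → 1 output row(s).
- l row (cust_id=1): matches 1 r row(s) → 1 output row(s).
- l row (cust_id=9): no match → kept, r columns NULL.
- l row (cust_id=8): matches 2 r row(s) → 2 output row(s).
- l row (cust_id=8): matches 2 r row(s) → 2 output row(s).
- l row (cust_id=1): matches 1 r row(s) → 1 output row(s).
After projecting and ordering:
l.name | r.cust_id | r.amount | l.cust_id
Mona | NULL | NULL | 9
Sara | 1 | 84 | 1
Tom | 2 | 21 | 2
Uma | 8 | 22 | 8
Uma | 8 | 74 | 8
NULL | 1 | 84 | 1
NULL | 8 | 22 | 8
NULL | 8 | 74 | 8

(Mona, NULL, NULL, 9); (Sara, 1, 84, 1); (Tom, 2, 21, 2); (Uma, 8, 22, 8); (Uma, 8, 74, 8); (NULL, 1, 84, 1); (NULL, 8, 22, 8); (NULL, 8, 74, 8)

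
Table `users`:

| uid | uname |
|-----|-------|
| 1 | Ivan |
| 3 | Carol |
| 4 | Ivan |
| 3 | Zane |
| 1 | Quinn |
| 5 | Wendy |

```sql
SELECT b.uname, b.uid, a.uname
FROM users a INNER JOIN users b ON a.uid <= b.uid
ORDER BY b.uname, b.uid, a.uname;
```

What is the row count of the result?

23

INNER JOIN keeps only pairs where the ON condition holds.
Matching on a.uid <= b.uid.
Matched pairs: 23.
Total: 23 rows.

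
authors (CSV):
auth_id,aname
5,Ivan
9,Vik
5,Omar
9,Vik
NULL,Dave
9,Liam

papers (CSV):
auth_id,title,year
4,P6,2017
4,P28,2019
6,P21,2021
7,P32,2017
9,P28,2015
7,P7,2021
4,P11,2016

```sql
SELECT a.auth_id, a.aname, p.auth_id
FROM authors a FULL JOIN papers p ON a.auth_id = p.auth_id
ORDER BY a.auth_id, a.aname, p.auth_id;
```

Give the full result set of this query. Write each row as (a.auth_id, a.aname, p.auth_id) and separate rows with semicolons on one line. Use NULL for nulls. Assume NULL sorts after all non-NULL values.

FULL OUTER JOIN keeps every row from both sides; unmatched rows get NULL for the other side's columns.
Matching on a.auth_id = p.auth_id. A NULL in a compared column never satisfies the condition.
- auth_id=5: no p row matches, row kept with p columns NULL.
- auth_id=9: 1 matching p row(s), so 1 row(s) emitted.
- auth_id=5: no p row matches, row kept with p columns NULL.
- auth_id=9: 1 matching p row(s), so 1 row(s) emitted.
- auth_id=NULL: no p row matches, row kept with p columns NULL.
- auth_id=9: 1 matching p row(s), so 1 row(s) emitted.
- 6 p row(s) had no a match → kept, a columns NULL.

(5, Ivan, NULL); (5, Omar, NULL); (9, Liam, 9); (9, Vik, 9); (9, Vik, 9); (NULL, Dave, NULL); (NULL, NULL, 4); (NULL, NULL, 4); (NULL, NULL, 4); (NULL, NULL, 6); (NULL, NULL, 7); (NULL, NULL, 7)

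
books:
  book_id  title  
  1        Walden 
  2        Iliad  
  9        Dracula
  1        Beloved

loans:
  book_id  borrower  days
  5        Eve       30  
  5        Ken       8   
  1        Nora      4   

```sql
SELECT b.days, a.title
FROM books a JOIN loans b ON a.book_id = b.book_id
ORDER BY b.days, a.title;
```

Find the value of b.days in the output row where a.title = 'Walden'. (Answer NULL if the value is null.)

4

INNER JOIN keeps only pairs where the ON condition holds.
Matching on a.book_id = b.book_id.
- book_id=1: 1 matching b row(s), so 1 row(s) emitted.
- book_id=2: no matching b row, dropped.
- book_id=9: no matching b row, dropped.
- book_id=1: 1 matching b row(s), so 1 row(s) emitted.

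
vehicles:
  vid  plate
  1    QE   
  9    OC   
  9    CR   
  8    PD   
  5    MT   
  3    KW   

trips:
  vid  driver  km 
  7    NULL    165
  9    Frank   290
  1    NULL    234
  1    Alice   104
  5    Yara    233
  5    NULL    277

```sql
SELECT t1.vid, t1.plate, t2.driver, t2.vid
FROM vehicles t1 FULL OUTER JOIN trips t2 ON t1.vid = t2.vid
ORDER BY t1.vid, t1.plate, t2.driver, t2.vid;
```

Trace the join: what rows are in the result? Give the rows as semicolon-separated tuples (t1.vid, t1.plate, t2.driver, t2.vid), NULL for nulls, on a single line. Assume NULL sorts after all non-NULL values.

(1, QE, Alice, 1); (1, QE, NULL, 1); (3, KW, NULL, NULL); (5, MT, Yara, 5); (5, MT, NULL, 5); (8, PD, NULL, NULL); (9, CR, Frank, 9); (9, OC, Frank, 9); (NULL, NULL, NULL, 7)

FULL OUTER JOIN keeps every row from both sides; unmatched rows get NULL for the other side's columns.
Matching on t1.vid = t2.vid.
- t1 (vid=1) pairs with 2 row(s) of t2.
- t1 (vid=9) pairs with 1 row(s) of t2.
- t1 (vid=9) pairs with 1 row(s) of t2.
- t1 (vid=8) has no partner → padded with NULL.
- t1 (vid=5) pairs with 2 row(s) of t2.
- t1 (vid=3) has no partner → padded with NULL.
- plus 1 unmatched t2 row(s), each kept with NULL t1 columns.
After projecting and ordering:
t1.vid | t1.plate | t2.driver | t2.vid
1 | QE | Alice | 1
1 | QE | NULL | 1
3 | KW | NULL | NULL
5 | MT | Yara | 5
5 | MT | NULL | 5
8 | PD | NULL | NULL
9 | CR | Frank | 9
9 | OC | Frank | 9
NULL | NULL | NULL | 7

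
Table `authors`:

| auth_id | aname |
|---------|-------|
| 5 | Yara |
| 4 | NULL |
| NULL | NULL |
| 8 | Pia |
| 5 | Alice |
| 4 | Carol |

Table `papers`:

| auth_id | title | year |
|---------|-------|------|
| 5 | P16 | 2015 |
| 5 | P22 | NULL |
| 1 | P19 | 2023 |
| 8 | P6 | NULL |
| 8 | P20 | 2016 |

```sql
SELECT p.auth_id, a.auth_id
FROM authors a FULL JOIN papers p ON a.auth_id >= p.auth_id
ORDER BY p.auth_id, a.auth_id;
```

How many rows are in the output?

FULL OUTER JOIN keeps every row from both sides; unmatched rows get NULL for the other side's columns.
Matching on a.auth_id >= p.auth_id. A NULL in a compared column never satisfies the condition.
Matched pairs: 13; unmatched a rows kept: 1; unmatched p rows kept: 0.
Total: 13 matched + 1 padded = 14 rows.

14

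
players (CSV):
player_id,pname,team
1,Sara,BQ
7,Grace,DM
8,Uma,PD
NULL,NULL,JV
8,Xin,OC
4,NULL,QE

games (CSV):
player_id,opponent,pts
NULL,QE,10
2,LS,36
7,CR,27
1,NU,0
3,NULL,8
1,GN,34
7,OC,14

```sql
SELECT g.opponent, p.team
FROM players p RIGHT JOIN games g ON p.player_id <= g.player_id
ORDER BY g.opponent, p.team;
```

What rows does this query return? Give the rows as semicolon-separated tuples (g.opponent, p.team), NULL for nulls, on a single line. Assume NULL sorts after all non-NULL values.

RIGHT JOIN keeps every row from `games`; unmatched rows get NULL for `players`'s columns.
Matching on p.player_id <= g.player_id. A NULL in a compared column never satisfies the condition.
- p row (player_id=1): matches 6 g row(s) → 6 output row(s).
- p row (player_id=7): matches 2 g row(s) → 2 output row(s).
- p row (player_id=8): no match.
- p row (player_id=NULL): no match.
- p row (player_id=8): no match.
- p row (player_id=4): matches 2 g row(s) → 2 output row(s).
- 1 g row(s) had no p match → kept, p columns NULL.

(CR, BQ); (CR, DM); (CR, QE); (GN, BQ); (LS, BQ); (NU, BQ); (OC, BQ); (OC, DM); (OC, QE); (QE, NULL); (NULL, BQ)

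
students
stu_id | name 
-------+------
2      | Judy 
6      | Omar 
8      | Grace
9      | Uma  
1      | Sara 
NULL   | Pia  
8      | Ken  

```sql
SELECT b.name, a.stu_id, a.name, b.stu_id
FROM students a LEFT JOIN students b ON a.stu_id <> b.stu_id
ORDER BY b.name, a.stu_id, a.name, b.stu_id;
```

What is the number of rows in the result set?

LEFT JOIN keeps every row from `students a`; unmatched rows get NULL for `students b`'s columns.
Matching on a.stu_id <> b.stu_id. A NULL in a compared column never satisfies the condition.
Matched pairs: 28; unmatched a rows kept: 1.
Total: 28 matched + 1 padded = 29 rows.

29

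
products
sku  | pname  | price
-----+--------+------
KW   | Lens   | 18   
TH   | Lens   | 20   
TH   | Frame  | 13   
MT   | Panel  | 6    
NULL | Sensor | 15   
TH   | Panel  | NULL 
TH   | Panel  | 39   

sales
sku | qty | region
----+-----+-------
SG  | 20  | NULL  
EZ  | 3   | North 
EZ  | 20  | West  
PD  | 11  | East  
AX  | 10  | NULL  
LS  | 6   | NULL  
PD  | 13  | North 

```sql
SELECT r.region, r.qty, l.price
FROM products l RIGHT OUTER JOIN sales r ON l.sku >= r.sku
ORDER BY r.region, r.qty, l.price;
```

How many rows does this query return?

35

RIGHT JOIN keeps every row from `sales`; unmatched rows get NULL for `products`'s columns.
Matching on l.sku >= r.sku. A NULL in a compared column never satisfies the condition.
Matched pairs: 35; unmatched r rows kept: 0.
Total: 35 rows.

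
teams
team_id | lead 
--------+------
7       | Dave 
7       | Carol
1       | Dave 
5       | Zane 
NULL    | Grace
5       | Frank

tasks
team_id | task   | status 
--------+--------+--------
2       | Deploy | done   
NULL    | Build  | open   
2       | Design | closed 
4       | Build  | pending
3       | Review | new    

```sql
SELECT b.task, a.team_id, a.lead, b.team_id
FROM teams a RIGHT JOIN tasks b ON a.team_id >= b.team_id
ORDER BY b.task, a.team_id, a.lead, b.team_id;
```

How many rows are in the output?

17

RIGHT JOIN keeps every row from `tasks`; unmatched rows get NULL for `teams`'s columns.
Matching on a.team_id >= b.team_id. A NULL in a compared column never satisfies the condition.
- a (team_id=7) pairs with 4 row(s) of b.
- a (team_id=7) pairs with 4 row(s) of b.
- a (team_id=1) has no partner in b.
- a (team_id=5) pairs with 4 row(s) of b.
- a (team_id=NULL) has no partner in b.
- a (team_id=5) pairs with 4 row(s) of b.
- plus 1 unmatched b row(s), each kept with NULL a columns.
Total: 16 matched + 1 padded = 17 rows.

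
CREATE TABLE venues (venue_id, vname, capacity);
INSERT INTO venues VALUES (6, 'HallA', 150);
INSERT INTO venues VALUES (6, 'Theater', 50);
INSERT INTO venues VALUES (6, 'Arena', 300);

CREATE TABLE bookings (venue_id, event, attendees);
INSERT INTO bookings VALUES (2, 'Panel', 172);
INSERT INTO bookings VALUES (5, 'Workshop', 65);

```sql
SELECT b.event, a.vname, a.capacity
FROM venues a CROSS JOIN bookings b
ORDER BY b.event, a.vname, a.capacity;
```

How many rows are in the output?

CROSS JOIN pairs every row of `venues` with every row of `bookings`: 3 × 2 = 6 rows.

6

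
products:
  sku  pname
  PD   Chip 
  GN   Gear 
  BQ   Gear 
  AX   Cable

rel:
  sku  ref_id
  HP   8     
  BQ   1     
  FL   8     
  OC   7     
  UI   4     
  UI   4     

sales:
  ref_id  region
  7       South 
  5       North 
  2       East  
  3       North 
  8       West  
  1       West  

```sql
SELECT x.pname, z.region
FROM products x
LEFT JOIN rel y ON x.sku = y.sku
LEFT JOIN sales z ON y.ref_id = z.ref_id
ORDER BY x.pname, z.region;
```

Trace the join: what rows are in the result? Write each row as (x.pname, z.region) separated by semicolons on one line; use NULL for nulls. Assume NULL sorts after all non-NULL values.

Joins associate left-to-right: products LEFT JOIN rel on sku gives 4 intermediate row(s).
Then LEFT JOIN `sales z` on ref_id: each of those 4 rows is kept; rows whose y.ref_id has no match in z get NULL for z's columns.

(Cable, NULL); (Chip, NULL); (Gear, West); (Gear, NULL)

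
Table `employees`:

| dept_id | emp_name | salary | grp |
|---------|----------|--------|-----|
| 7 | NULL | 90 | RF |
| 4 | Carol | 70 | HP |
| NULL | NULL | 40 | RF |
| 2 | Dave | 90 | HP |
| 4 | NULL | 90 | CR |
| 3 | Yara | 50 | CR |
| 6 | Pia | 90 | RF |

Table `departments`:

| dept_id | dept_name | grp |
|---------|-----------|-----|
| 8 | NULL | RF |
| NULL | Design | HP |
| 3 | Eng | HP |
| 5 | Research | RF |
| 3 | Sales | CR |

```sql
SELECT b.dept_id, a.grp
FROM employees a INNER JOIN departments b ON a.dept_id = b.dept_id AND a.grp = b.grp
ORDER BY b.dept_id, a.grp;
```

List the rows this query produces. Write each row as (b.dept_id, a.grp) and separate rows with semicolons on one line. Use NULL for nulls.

(3, CR)

INNER JOIN keeps only pairs where the ON condition holds.
Matching on a.dept_id = b.dept_id AND a.grp = b.grp. A NULL in a compared column never satisfies the condition.
Matched pairs: 1.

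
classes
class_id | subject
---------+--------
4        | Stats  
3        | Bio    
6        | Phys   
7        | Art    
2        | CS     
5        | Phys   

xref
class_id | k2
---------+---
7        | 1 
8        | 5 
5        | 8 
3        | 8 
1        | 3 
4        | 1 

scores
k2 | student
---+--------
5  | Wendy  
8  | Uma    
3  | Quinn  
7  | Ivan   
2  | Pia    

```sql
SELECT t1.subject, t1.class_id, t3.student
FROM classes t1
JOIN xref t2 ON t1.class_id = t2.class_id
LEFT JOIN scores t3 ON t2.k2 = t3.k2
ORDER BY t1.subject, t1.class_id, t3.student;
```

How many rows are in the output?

4

Joins associate left-to-right: classes INNER JOIN xref on class_id gives 4 intermediate row(s).
Then LEFT JOIN `scores t3` on k2: each of those 4 rows is kept; rows whose t2.k2 has no match in t3 get NULL for t3's columns.
Result: 4 row(s).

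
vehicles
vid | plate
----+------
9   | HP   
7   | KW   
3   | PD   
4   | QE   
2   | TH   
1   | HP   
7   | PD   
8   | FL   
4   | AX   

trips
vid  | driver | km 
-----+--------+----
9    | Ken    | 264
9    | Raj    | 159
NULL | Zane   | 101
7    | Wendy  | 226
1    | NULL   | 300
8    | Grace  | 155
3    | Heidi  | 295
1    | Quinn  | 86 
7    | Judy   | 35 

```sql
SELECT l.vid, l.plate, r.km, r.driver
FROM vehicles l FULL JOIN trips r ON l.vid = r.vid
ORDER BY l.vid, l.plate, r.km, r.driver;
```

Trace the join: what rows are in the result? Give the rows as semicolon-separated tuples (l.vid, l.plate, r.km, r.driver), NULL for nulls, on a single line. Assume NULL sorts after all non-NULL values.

(1, HP, 86, Quinn); (1, HP, 300, NULL); (2, TH, NULL, NULL); (3, PD, 295, Heidi); (4, AX, NULL, NULL); (4, QE, NULL, NULL); (7, KW, 35, Judy); (7, KW, 226, Wendy); (7, PD, 35, Judy); (7, PD, 226, Wendy); (8, FL, 155, Grace); (9, HP, 159, Raj); (9, HP, 264, Ken); (NULL, NULL, 101, Zane)

FULL OUTER JOIN keeps every row from both sides; unmatched rows get NULL for the other side's columns.
Matching on l.vid = r.vid. A NULL in a compared column never satisfies the condition.
- l[0] vid=9 → 2 match(es) in r → 2 row(s).
- l[1] vid=7 → 2 match(es) in r → 2 row(s).
- l[2] vid=3 → 1 match(es) in r → 1 row(s).
- l[3] vid=4 → no match; kept with NULLs on the r side.
- l[4] vid=2 → no match; kept with NULLs on the r side.
- l[5] vid=1 → 2 match(es) in r → 2 row(s).
- l[6] vid=7 → 2 match(es) in r → 2 row(s).
- l[7] vid=8 → 1 match(es) in r → 1 row(s).
- l[8] vid=4 → no match; kept with NULLs on the r side.
- 1 r row(s) had no l match → kept, l columns NULL.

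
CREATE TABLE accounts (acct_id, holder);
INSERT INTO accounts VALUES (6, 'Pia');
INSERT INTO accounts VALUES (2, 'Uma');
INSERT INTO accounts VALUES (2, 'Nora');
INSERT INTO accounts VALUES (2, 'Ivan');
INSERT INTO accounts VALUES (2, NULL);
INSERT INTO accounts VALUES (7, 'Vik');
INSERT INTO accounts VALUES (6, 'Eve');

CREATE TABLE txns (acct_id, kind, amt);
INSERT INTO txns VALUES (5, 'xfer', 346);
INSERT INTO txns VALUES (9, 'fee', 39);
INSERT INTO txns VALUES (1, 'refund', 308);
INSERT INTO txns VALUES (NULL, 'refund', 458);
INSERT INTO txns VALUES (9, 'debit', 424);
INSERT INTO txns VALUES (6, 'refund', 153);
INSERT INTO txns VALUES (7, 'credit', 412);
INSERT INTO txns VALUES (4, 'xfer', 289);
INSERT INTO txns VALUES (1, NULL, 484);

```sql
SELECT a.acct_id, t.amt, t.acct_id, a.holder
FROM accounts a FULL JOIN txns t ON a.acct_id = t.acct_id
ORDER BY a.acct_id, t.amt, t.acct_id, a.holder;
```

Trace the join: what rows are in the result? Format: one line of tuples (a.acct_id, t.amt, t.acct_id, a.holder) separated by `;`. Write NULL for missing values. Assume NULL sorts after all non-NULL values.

(2, NULL, NULL, Ivan); (2, NULL, NULL, Nora); (2, NULL, NULL, Uma); (2, NULL, NULL, NULL); (6, 153, 6, Eve); (6, 153, 6, Pia); (7, 412, 7, Vik); (NULL, 39, 9, NULL); (NULL, 289, 4, NULL); (NULL, 308, 1, NULL); (NULL, 346, 5, NULL); (NULL, 424, 9, NULL); (NULL, 458, NULL, NULL); (NULL, 484, 1, NULL)

FULL OUTER JOIN keeps every row from both sides; unmatched rows get NULL for the other side's columns.
Matching on a.acct_id = t.acct_id. A NULL in a compared column never satisfies the condition.
Matched pairs: 3; unmatched a rows kept: 4; unmatched t rows kept: 7.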